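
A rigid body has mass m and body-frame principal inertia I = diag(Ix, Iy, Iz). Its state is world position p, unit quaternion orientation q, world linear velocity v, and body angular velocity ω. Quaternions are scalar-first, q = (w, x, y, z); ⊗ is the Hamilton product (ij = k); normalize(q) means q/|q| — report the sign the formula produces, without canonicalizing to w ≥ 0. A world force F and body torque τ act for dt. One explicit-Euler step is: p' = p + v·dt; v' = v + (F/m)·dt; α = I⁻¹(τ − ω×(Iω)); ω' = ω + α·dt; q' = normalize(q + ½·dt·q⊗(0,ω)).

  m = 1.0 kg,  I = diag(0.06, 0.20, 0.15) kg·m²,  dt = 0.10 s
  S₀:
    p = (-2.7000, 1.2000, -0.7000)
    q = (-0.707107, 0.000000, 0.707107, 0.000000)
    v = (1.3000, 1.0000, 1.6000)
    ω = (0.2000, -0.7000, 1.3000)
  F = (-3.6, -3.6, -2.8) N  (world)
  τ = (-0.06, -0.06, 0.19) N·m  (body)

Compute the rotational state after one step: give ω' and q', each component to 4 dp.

α = I⁻¹(τ − ω×Iω) = (-1.7583, -0.1830, 1.3973)
ω + α·dt = (0.0242, -0.7183, 1.4397)
q⊗(0,ω) = (0.4949749, 0.7778177, 0.4949749, -1.0606605)
q' = normalize(q + ½dt·q⊗(0,ω)) = (-0.6805, 0.0388, 0.7298, -0.0529)

ω' = (0.0242, -0.7183, 1.4397)
q' = (-0.6805, 0.0388, 0.7298, -0.0529)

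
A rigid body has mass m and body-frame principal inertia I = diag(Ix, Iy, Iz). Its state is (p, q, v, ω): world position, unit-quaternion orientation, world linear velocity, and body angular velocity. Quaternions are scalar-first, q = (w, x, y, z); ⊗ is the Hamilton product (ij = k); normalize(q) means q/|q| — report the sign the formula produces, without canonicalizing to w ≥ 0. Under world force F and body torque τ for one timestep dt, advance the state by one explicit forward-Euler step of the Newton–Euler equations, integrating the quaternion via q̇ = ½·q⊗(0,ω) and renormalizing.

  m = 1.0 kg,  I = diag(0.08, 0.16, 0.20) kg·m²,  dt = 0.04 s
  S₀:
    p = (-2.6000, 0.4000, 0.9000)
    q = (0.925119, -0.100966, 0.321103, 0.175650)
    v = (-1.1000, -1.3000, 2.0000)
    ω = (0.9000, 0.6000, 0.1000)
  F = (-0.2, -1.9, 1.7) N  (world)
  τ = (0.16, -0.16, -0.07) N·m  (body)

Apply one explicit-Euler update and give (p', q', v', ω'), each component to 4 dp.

a = (-0.2000, -1.9000, 1.7000)
p + v·dt = (-2.6440, 0.3480, 0.9800)
v + (F/m)dt = (-1.1080, -1.3760, 2.0680)
precession coupling ω×(Iω) = (0.0024, -0.0108, 0.0432)
angular accel α = (1.9700, -0.9325, -0.5660)
ω + α·dt = (0.9788, 0.5627, 0.0774)
2q̇ = q⊗(0,ω) = (-0.1193574, 0.7593274, 0.7232530, -0.2570604)
q + ½dt·q⊗(0,ω), renormalized = (0.9225, -0.0858, 0.3355, 0.1705)

p' = (-2.6440, 0.3480, 0.9800)
q' = (0.9225, -0.0858, 0.3355, 0.1705)
v' = (-1.1080, -1.3760, 2.0680)
ω' = (0.9788, 0.5627, 0.0774)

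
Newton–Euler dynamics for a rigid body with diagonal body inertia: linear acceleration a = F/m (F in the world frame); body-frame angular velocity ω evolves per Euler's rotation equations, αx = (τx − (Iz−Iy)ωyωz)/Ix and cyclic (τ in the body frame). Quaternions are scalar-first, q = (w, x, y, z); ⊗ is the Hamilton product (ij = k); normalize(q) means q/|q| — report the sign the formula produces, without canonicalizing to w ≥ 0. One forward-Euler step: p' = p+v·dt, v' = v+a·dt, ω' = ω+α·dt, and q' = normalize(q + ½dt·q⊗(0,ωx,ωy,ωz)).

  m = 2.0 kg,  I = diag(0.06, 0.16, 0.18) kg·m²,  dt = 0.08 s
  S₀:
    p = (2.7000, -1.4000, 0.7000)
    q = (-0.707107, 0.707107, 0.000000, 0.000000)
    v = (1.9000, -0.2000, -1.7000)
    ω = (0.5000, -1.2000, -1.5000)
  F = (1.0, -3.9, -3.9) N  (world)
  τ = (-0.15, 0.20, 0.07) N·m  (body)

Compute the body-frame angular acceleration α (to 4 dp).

ω×(Iω) gyroscopic = (0.0360, 0.0900, -0.0600)
(τ − ω×Iω)/I = (-3.1000, 0.6875, 0.7222)

α = (-3.1000, 0.6875, 0.7222)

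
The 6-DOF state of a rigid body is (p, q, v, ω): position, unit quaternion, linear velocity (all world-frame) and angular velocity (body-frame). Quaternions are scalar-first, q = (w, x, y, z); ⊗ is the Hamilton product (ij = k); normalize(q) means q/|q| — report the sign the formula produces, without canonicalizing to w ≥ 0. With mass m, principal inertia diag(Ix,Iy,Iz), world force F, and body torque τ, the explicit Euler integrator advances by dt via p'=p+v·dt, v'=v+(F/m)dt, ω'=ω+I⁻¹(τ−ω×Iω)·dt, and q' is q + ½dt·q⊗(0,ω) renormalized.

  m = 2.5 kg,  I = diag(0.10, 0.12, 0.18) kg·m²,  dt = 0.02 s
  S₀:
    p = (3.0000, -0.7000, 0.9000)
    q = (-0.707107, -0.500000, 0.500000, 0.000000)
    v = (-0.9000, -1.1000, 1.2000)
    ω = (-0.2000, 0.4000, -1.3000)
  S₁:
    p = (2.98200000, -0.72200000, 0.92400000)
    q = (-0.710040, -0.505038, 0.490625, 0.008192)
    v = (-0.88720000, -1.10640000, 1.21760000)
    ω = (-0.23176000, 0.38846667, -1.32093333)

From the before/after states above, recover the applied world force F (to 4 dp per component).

Δv = v₁−v₀ = (0.01280000, -0.00640000, 0.01760000)
F = m·Δv/dt = (1.6000, -0.8000, 2.2000)

F = (1.6000, -0.8000, 2.2000)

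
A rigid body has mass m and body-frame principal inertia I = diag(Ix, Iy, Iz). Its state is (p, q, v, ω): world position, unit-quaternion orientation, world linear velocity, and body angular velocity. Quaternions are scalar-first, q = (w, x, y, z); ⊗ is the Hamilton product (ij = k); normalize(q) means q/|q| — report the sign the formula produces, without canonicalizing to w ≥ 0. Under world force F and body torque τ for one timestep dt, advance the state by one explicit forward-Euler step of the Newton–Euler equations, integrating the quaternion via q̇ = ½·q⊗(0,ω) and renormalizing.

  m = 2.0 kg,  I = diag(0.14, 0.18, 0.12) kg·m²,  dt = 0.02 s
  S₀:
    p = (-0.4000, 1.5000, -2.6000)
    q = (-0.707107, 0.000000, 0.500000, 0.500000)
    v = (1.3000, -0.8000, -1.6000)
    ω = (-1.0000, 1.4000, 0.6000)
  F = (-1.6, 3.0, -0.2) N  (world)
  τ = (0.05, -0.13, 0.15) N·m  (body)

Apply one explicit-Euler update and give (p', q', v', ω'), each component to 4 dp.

p' = (-0.3740, 1.4840, -2.6320)
q' = (-0.7170, 0.0031, 0.4850, 0.5007)
v' = (1.2840, -0.7700, -1.6020)
ω' = (-0.9857, 1.3869, 0.6343)

linear accel F/m = (-0.8000, 1.5000, -0.1000)
p + v·dt = (-0.3740, 1.4840, -2.6320)
new velocity v' = (1.2840, -0.7700, -1.6020)
precession coupling ω×(Iω) = (-0.0504, -0.0120, -0.0560)
α = I⁻¹(τ − ω×Iω) = (0.7171, -0.6556, 1.7167)
new body rate ω' = (-0.9857, 1.3869, 0.6343)
2q̇ = q⊗(0,ω) = (-1.0000000, 0.3071070, -1.4899498, 0.0757358)
updated quaternion q' = (-0.7170, 0.0031, 0.4850, 0.5007)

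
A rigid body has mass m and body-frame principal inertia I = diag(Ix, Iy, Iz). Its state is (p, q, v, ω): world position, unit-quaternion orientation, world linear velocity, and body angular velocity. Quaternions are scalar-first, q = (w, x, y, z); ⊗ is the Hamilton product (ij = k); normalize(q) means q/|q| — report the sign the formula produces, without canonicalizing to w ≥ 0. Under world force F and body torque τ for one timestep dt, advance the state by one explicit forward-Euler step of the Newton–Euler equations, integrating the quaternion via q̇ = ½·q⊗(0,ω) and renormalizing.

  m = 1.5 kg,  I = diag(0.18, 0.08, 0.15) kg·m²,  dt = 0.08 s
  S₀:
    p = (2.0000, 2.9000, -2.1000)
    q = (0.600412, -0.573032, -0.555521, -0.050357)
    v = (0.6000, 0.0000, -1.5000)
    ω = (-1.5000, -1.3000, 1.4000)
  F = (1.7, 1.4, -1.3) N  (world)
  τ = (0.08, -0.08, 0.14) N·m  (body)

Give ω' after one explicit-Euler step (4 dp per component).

angular accel α = (1.1522, -0.2125, 2.2333)
ω + α·dt = (-1.4078, -1.3170, 1.5787)

ω' = (-1.4078, -1.3170, 1.5787)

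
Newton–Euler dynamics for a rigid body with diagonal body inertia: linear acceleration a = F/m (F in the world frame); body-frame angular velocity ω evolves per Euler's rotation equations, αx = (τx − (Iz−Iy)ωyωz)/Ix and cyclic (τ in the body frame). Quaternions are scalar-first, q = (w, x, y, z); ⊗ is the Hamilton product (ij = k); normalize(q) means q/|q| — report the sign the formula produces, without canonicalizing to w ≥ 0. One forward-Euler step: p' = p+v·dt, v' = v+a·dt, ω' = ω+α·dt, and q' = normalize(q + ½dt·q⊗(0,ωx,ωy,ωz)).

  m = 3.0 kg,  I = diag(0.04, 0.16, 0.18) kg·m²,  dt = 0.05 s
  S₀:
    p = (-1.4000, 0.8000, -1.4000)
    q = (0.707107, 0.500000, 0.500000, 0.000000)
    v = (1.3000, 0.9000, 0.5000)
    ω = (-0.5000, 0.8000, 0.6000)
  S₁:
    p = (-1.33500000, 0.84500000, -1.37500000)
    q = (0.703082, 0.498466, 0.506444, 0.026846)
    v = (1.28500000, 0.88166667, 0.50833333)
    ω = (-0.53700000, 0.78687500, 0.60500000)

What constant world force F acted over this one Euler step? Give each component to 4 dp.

F = (-0.9000, -1.1000, 0.5000)

velocity change Δv = (-0.01500000, -0.01833333, 0.00833333)
F = m·Δv/dt = (-0.9000, -1.1000, 0.5000)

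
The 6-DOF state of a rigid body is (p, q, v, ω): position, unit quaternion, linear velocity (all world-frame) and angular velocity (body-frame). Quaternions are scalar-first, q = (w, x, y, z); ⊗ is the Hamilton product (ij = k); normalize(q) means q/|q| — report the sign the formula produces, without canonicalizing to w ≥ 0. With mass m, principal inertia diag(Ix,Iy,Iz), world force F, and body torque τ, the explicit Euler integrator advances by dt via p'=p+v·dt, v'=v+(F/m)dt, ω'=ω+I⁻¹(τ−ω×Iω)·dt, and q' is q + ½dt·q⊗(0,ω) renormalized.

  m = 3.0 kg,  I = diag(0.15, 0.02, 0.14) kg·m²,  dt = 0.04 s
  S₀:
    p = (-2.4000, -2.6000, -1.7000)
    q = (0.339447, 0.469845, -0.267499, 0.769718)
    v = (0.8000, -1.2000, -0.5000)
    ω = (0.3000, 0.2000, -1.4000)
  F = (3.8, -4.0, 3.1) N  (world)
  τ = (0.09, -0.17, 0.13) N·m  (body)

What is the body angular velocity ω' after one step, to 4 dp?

ω' = (0.3330, -0.1316, -1.3606)

α = I⁻¹(τ − ω×Iω) = (0.8240, -8.2900, 0.9843)
ω + α·dt = (0.3330, -0.1316, -1.3606)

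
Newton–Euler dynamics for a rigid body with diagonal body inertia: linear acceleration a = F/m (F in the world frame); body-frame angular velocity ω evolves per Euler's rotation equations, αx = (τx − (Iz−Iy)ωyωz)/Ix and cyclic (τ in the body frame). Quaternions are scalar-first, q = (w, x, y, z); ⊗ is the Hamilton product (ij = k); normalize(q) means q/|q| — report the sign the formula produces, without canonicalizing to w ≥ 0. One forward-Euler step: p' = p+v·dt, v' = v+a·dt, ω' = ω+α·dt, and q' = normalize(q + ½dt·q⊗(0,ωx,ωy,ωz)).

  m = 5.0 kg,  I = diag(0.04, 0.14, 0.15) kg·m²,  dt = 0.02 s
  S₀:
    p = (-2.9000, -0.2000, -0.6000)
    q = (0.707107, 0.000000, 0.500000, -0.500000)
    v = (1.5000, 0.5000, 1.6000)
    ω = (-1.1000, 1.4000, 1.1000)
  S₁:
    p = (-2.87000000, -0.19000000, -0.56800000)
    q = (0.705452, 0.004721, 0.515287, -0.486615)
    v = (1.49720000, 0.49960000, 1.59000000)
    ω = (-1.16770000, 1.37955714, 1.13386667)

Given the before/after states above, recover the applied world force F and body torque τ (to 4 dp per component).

Δω = ω₁−ω₀ = (-0.06770000, -0.02044286, 0.03386667)
τ = I·(Δω/dt) + ω₀×(Iω₀) = (-0.1200, -0.0100, 0.1000)
v₁ − v₀ = (-0.00280000, -0.00040000, -0.01000000)
applied force F = (-0.7000, -0.1000, -2.5000)

F = (-0.7000, -0.1000, -2.5000)
τ = (-0.1200, -0.0100, 0.1000)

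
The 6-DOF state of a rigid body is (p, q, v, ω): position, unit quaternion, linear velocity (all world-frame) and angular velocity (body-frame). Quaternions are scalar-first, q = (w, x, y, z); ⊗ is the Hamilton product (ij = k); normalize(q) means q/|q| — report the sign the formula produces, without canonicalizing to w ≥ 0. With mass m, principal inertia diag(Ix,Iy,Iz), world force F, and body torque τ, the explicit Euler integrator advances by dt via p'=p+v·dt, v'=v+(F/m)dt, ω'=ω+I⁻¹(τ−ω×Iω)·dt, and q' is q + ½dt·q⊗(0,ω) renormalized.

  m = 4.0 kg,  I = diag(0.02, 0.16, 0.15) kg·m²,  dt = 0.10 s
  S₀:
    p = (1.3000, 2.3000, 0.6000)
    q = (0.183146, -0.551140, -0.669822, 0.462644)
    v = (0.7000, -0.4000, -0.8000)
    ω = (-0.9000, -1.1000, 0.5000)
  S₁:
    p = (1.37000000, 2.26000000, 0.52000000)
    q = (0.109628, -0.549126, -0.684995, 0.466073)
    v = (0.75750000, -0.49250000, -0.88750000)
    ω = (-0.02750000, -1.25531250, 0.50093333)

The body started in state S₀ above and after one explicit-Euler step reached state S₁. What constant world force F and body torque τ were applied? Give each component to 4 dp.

F = (2.3000, -3.7000, -3.5000)
τ = (0.1800, -0.1900, 0.1400)

ω₁ − ω₀ = (0.87250000, -0.15531250, 0.00093333)
τ = I·(Δω/dt) + ω₀×(Iω₀) = (0.1800, -0.1900, 0.1400)
v₁ − v₀ = (0.05750000, -0.09250000, -0.08750000)
m·(v₁−v₀)/dt = (2.3000, -3.7000, -3.5000)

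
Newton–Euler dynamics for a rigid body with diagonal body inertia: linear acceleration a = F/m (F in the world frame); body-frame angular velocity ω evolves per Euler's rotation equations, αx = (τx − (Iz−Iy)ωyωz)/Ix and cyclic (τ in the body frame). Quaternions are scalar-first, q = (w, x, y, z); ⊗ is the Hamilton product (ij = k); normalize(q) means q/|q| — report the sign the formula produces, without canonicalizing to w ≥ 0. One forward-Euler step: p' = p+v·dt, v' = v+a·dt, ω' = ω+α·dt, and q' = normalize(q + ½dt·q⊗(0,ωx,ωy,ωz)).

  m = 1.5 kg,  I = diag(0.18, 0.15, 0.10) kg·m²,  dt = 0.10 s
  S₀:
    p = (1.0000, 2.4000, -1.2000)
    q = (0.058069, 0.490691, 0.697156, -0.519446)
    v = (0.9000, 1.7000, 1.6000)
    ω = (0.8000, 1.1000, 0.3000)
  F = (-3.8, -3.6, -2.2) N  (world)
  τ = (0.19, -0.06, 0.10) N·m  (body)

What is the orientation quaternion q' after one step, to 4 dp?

q⊗(0,ω) = (-1.0035906, 0.8269926, -0.4988882, -0.0005440)
q + ½dt·q⊗(0,ω), renormalized = (0.0079, 0.5308, 0.6706, -0.5182)

q' = (0.0079, 0.5308, 0.6706, -0.5182)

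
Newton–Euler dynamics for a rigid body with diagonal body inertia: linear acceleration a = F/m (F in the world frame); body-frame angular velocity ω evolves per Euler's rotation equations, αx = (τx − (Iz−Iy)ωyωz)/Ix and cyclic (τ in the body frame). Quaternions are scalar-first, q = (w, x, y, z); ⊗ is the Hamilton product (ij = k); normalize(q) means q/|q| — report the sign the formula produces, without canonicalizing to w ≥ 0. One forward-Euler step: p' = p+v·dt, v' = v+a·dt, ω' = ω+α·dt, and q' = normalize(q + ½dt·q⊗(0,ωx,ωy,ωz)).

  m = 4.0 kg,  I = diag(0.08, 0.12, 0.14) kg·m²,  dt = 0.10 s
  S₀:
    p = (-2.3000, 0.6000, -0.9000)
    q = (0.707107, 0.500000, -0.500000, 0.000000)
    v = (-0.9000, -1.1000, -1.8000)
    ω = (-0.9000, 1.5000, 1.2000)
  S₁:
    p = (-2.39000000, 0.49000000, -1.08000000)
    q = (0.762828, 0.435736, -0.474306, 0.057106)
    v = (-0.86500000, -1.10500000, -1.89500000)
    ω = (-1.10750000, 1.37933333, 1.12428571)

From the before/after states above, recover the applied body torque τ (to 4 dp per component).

rate change Δω = (-0.20750000, -0.12066667, -0.07571429)
τ = I·(Δω/dt) + ω₀×(Iω₀) = (-0.1300, -0.0800, -0.1600)

τ = (-0.1300, -0.0800, -0.1600)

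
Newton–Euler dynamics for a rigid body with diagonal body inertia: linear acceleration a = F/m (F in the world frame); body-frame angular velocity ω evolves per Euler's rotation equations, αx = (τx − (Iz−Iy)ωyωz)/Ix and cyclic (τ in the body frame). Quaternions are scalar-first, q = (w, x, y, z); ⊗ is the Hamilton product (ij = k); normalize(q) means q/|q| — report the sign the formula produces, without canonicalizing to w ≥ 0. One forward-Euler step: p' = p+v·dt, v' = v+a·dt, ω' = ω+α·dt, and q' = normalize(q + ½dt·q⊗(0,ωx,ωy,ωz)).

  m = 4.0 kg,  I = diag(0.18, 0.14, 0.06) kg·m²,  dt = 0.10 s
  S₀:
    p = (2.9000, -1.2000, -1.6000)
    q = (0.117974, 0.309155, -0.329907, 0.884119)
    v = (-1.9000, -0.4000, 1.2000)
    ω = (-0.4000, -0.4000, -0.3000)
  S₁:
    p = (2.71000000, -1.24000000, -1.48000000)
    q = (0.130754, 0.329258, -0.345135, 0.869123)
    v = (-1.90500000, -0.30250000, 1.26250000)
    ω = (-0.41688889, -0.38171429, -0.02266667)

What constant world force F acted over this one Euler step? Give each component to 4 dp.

Δv = v₁−v₀ = (-0.00500000, 0.09750000, 0.06250000)
m·(v₁−v₀)/dt = (-0.2000, 3.9000, 2.5000)

F = (-0.2000, 3.9000, 2.5000)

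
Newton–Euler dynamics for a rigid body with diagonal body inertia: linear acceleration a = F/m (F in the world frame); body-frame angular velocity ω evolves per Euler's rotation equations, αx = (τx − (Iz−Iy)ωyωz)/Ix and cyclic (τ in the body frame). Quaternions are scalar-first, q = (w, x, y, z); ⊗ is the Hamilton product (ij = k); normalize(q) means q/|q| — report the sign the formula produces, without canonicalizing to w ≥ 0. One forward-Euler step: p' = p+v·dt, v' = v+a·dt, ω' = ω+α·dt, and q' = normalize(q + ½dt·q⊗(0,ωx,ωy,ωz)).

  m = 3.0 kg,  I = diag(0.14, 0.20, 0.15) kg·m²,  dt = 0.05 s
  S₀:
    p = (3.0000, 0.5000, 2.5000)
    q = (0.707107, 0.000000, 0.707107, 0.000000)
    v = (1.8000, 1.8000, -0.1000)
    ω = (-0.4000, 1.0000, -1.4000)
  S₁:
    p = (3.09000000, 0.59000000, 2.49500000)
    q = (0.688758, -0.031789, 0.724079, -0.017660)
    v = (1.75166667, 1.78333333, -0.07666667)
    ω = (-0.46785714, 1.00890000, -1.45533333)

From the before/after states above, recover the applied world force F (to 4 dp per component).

Δv = v₁−v₀ = (-0.04833333, -0.01666667, 0.02333333)
m·(v₁−v₀)/dt = (-2.9000, -1.0000, 1.4000)

F = (-2.9000, -1.0000, 1.4000)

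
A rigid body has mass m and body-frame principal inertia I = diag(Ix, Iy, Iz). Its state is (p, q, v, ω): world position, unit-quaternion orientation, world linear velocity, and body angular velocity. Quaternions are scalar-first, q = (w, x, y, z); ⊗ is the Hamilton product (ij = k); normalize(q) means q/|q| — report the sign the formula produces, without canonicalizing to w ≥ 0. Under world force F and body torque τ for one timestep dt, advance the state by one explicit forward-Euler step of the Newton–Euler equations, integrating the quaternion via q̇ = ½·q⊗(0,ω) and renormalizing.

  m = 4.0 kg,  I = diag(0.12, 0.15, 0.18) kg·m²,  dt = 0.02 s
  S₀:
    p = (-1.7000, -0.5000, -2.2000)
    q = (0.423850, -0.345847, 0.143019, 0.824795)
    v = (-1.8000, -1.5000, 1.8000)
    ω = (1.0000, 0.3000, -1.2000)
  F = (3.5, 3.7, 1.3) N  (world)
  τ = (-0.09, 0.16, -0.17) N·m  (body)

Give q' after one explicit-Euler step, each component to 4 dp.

q' = (0.4367, -0.3458, 0.1484, 0.8171)

Hamilton product q⊗(0,ω) = (1.2926953, 0.0047887, 0.5369336, -0.7553931)
q' = normalize(q + ½dt·q⊗(0,ω)) = (0.4367, -0.3458, 0.1484, 0.8171)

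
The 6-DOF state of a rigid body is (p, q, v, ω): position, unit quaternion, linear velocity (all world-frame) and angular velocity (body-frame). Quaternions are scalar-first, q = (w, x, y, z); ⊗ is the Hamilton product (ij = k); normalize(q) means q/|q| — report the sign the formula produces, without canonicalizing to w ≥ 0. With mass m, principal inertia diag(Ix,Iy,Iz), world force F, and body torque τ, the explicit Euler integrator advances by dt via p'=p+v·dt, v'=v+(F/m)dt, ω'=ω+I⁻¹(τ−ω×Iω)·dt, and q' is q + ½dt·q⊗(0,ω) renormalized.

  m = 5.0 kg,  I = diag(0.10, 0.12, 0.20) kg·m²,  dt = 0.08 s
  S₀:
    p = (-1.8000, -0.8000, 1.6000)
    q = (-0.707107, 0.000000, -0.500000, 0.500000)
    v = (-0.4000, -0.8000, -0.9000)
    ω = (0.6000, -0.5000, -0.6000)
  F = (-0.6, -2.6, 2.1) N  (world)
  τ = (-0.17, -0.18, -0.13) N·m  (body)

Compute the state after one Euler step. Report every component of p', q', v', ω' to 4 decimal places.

p' = (-1.8320, -0.8640, 1.5280)
q' = (-0.7046, 0.0050, -0.4735, 0.5286)
v' = (-0.4096, -0.8416, -0.8664)
ω' = (0.4448, -0.6440, -0.6496)

angular accel α = (-1.9400, -1.8000, -0.6200)
new body rate ω' = (0.4448, -0.6440, -0.6496)
q⊗(0,ω) = (0.0500000, 0.1257358, 0.6535535, 0.7242642)
q' = normalize(q + ½dt·q⊗(0,ω)) = (-0.7046, 0.0050, -0.4735, 0.5286)
linear accel F/m = (-0.1200, -0.5200, 0.4200)
new position p' = (-1.8320, -0.8640, 1.5280)
v' = v + a·dt = (-0.4096, -0.8416, -0.8664)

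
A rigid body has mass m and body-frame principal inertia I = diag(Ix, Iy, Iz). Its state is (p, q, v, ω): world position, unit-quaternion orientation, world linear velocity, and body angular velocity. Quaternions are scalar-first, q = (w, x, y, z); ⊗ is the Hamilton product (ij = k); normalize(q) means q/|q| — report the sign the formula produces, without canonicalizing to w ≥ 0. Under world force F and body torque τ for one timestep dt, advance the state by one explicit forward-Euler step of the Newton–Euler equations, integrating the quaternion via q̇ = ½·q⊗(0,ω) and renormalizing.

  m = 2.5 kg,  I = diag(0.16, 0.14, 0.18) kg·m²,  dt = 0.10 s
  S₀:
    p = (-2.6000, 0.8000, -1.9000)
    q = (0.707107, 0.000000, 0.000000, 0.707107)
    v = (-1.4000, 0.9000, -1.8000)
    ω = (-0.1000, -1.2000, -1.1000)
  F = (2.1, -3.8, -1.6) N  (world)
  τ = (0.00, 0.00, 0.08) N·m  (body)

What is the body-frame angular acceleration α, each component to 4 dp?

α = (-0.3300, 0.0157, 0.4578)

gyro term ω×Iω = (0.0528, -0.0022, -0.0024)
α = I⁻¹(τ − ω×Iω) = (-0.3300, 0.0157, 0.4578)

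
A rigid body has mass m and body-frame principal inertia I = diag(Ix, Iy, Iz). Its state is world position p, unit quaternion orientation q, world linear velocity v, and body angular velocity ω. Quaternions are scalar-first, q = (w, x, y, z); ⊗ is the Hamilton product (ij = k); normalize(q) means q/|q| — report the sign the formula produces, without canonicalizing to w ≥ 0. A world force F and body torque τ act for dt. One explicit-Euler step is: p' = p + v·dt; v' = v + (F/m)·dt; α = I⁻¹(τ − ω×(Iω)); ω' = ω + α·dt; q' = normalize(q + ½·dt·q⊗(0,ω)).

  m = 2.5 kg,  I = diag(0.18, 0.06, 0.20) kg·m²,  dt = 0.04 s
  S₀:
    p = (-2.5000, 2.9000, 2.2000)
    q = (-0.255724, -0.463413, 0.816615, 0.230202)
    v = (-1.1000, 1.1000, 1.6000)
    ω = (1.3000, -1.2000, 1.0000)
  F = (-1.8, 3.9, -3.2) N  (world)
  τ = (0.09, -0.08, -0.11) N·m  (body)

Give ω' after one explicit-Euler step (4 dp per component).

ω' = (1.3573, -1.2360, 0.9406)

gyro term ω×Iω = (-0.1680, -0.0260, 0.1872)
angular accel α = (1.4333, -0.9000, -1.4860)
ω + α·dt = (1.3573, -1.2360, 0.9406)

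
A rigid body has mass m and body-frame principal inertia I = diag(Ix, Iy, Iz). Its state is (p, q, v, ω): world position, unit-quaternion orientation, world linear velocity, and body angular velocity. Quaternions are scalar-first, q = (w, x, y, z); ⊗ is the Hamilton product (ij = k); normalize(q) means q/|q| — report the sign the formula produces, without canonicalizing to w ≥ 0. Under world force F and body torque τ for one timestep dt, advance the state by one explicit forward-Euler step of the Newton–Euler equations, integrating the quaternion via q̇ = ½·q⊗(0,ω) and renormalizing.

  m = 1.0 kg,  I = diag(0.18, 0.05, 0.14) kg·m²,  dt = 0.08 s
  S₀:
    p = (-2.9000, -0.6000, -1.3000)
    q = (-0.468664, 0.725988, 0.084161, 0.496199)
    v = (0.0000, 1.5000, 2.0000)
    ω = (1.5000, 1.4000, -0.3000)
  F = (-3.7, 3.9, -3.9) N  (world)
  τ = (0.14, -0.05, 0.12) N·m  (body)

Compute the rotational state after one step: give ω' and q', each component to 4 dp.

ω' = (1.5790, 1.3488, -0.0754)
q' = (-0.5092, 0.6668, 0.0961, 0.5356)

ω×(Iω) gyroscopic = (-0.0378, -0.0180, -0.2730)
(τ − ω×Iω)/I = (0.9878, -0.6400, 2.8071)
ω + α·dt = (1.5790, 1.3488, -0.0754)
Hamilton product q⊗(0,ω) = (-1.0579477, -1.4229229, 0.3059653, 1.0307409)
q + ½dt·q⊗(0,ω), renormalized = (-0.5092, 0.6668, 0.0961, 0.5356)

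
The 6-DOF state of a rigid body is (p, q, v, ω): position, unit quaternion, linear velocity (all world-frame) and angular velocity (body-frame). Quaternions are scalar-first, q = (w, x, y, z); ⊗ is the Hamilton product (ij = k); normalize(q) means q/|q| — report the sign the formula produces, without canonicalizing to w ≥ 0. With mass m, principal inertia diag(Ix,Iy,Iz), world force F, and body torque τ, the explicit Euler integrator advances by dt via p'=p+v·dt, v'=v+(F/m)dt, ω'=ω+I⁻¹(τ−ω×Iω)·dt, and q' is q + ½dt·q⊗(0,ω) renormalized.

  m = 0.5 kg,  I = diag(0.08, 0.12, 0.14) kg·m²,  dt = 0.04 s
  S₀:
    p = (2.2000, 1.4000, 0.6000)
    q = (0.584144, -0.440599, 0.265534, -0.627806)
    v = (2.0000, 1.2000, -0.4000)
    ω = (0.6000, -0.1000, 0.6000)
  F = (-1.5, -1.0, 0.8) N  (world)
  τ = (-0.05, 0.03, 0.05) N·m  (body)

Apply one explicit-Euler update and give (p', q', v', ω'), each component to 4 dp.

p' = (2.2800, 1.4480, 0.5840)
q' = (0.5974, -0.4316, 0.2621, -0.6230)
v' = (1.8800, 1.1200, -0.3360)
ω' = (0.5756, -0.0828, 0.6150)

angular accel α = (-0.6100, 0.4300, 0.3743)
ω + α·dt = (0.5756, -0.0828, 0.6150)
2q̇ = q⊗(0,ω) = (0.6675964, 0.4470262, -0.1707386, 0.2352259)
updated quaternion q' = (0.5974, -0.4316, 0.2621, -0.6230)
a = (-3.0000, -2.0000, 1.6000)
p' = p + v·dt = (2.2800, 1.4480, 0.5840)
v' = v + a·dt = (1.8800, 1.1200, -0.3360)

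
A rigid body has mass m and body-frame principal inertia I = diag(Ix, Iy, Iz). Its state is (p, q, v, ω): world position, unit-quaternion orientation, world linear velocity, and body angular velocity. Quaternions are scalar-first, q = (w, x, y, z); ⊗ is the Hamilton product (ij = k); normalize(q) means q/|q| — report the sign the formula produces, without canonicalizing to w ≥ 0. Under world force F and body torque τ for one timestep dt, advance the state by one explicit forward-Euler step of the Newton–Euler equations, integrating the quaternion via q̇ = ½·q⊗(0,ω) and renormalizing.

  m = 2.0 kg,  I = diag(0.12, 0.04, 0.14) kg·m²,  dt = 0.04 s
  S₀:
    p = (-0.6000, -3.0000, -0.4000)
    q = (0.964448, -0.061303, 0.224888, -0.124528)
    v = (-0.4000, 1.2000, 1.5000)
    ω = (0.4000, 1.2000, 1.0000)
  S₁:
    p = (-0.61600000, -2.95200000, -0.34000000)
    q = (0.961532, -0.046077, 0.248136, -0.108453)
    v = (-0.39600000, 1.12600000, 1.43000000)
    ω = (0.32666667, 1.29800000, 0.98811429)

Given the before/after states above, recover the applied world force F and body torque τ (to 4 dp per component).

F = (0.2000, -3.7000, -3.5000)
τ = (-0.1000, 0.0900, -0.0800)

Δω = ω₁−ω₀ = (-0.07333333, 0.09800000, -0.01188571)
gyro term ω₀×Iω₀ = (0.1200, -0.0080, -0.0384)
applied torque τ = (-0.1000, 0.0900, -0.0800)
v₁ − v₀ = (0.00400000, -0.07400000, -0.07000000)
applied force F = (0.2000, -3.7000, -3.5000)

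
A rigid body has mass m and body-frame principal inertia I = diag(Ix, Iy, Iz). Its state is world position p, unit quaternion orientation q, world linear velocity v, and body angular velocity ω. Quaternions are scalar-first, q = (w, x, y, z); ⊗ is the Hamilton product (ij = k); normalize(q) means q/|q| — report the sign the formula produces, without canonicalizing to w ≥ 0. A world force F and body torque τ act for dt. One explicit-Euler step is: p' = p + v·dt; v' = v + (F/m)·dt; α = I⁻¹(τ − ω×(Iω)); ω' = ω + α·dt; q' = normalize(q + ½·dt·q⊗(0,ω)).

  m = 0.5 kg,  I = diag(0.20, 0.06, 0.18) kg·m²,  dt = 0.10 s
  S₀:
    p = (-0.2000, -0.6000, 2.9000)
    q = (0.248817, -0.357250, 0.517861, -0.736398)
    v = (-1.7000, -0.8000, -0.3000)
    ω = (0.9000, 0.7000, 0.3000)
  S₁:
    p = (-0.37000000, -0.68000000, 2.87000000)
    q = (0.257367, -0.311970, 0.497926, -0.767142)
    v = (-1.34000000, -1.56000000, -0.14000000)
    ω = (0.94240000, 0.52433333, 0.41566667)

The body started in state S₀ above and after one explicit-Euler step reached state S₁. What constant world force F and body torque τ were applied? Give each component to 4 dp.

ω₁ − ω₀ = (0.04240000, -0.17566667, 0.11566667)
gyro term ω₀×Iω₀ = (0.0252, 0.0054, -0.0882)
τ = I·(Δω/dt) + ω₀×(Iω₀) = (0.1100, -0.1000, 0.1200)
velocity change Δv = (0.36000000, -0.76000000, 0.16000000)
applied force F = (1.8000, -3.8000, 0.8000)

F = (1.8000, -3.8000, 0.8000)
τ = (0.1100, -0.1000, 0.1200)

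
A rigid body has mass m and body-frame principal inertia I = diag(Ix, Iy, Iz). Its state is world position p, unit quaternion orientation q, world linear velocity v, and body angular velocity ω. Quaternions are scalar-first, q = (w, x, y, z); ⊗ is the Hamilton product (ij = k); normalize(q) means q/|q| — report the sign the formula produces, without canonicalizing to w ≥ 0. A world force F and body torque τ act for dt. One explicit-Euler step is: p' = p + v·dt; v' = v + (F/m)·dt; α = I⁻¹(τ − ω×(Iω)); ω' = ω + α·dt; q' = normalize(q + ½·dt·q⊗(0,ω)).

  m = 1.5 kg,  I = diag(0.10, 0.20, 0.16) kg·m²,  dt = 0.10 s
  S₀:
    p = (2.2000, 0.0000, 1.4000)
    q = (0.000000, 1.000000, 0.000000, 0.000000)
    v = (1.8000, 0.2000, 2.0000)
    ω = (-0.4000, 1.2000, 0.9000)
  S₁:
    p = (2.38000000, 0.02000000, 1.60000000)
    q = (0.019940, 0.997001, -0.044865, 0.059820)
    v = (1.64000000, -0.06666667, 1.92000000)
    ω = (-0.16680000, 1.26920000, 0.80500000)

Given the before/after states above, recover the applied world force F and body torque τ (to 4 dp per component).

Δω = ω₁−ω₀ = (0.23320000, 0.06920000, -0.09500000)
gyro term ω₀×Iω₀ = (-0.0432, 0.0216, -0.0480)
applied torque τ = (0.1900, 0.1600, -0.2000)
Δv = v₁−v₀ = (-0.16000000, -0.26666667, -0.08000000)
applied force F = (-2.4000, -4.0000, -1.2000)

F = (-2.4000, -4.0000, -1.2000)
τ = (0.1900, 0.1600, -0.2000)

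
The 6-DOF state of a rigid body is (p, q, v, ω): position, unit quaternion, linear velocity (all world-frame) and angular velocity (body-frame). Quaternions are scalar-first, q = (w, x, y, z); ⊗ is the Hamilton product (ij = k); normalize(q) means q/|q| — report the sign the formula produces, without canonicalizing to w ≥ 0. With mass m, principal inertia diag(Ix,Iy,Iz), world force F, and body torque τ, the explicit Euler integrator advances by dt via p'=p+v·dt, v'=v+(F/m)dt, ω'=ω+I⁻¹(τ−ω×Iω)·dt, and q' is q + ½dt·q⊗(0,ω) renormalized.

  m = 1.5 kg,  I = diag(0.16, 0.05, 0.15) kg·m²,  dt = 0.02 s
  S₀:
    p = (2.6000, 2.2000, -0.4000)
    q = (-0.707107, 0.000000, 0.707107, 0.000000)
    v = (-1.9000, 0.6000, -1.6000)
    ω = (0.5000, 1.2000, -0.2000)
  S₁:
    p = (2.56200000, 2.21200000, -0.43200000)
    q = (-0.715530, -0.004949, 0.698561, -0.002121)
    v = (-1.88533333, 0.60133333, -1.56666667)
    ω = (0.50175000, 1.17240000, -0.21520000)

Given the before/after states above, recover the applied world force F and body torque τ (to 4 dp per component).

F = (1.1000, 0.1000, 2.5000)
τ = (-0.0100, -0.0700, -0.1800)

v₁ − v₀ = (0.01466667, 0.00133333, 0.03333333)
applied force F = (1.1000, 0.1000, 2.5000)
ω₁ − ω₀ = (0.00175000, -0.02760000, -0.01520000)
applied torque τ = (-0.0100, -0.0700, -0.1800)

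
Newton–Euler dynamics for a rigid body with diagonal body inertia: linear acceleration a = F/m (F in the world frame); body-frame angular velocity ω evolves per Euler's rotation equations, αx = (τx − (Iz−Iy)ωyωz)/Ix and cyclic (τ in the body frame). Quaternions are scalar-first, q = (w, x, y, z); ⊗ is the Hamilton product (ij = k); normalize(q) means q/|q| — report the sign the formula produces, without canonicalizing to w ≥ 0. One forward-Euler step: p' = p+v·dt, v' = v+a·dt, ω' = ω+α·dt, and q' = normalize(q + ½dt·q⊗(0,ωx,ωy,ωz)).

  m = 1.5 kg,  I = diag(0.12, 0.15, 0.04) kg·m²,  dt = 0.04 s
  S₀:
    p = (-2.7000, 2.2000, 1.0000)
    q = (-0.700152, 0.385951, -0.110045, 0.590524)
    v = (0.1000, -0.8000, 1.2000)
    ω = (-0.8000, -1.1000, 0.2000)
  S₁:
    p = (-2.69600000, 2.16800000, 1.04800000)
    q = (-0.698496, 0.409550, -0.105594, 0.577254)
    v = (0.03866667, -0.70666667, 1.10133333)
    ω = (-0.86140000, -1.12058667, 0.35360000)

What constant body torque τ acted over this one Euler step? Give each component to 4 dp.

Δω = ω₁−ω₀ = (-0.06140000, -0.02058667, 0.15360000)
applied torque τ = (-0.1600, -0.0900, 0.1800)

τ = (-0.1600, -0.0900, 0.1800)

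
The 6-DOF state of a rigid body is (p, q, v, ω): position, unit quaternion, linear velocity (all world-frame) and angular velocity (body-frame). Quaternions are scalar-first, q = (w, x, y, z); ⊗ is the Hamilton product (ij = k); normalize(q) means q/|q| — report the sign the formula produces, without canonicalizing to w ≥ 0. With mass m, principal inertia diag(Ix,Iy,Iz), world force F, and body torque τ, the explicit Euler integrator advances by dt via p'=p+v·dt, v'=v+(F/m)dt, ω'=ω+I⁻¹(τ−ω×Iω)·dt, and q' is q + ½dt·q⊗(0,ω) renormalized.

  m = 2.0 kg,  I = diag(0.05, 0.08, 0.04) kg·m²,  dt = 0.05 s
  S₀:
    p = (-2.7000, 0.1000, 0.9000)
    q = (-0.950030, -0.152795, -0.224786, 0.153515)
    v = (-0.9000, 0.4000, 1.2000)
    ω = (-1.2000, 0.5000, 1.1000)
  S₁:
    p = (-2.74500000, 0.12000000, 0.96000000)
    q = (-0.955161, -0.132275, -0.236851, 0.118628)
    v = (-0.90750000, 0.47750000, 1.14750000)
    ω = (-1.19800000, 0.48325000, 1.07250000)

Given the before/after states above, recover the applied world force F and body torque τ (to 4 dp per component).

ω₁ − ω₀ = (0.00200000, -0.01675000, -0.02750000)
precession coupling = (-0.0220, -0.0132, -0.0180)
applied torque τ = (-0.0200, -0.0400, -0.0400)
v₁ − v₀ = (-0.00750000, 0.07750000, -0.05250000)
applied force F = (-0.3000, 3.1000, -2.1000)

F = (-0.3000, 3.1000, -2.1000)
τ = (-0.0200, -0.0400, -0.0400)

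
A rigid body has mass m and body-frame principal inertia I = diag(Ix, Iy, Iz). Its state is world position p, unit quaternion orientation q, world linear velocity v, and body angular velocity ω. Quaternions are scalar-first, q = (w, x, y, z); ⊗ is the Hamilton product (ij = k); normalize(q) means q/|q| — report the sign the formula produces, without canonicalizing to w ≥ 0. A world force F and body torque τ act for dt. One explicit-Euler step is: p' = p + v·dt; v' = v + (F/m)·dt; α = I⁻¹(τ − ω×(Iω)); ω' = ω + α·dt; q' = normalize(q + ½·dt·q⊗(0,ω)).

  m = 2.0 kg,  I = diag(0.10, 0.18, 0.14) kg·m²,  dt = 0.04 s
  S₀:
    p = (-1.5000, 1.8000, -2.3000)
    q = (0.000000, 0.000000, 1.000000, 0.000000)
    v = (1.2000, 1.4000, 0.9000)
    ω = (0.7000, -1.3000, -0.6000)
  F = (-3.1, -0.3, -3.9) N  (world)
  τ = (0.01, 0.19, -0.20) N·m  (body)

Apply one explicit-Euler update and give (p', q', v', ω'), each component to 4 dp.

p' = (-1.4520, 1.8560, -2.2640)
q' = (0.0260, -0.0120, 0.9995, -0.0140)
v' = (1.1380, 1.3940, 0.8220)
ω' = (0.7165, -1.2615, -0.6363)

linear accel F/m = (-1.5500, -0.1500, -1.9500)
p + v·dt = (-1.4520, 1.8560, -2.2640)
v + (F/m)dt = (1.1380, 1.3940, 0.8220)
gyro term ω×Iω = (-0.0312, 0.0168, -0.0728)
(τ − ω×Iω)/I = (0.4120, 0.9622, -0.9086)
ω + α·dt = (0.7165, -1.2615, -0.6363)
q⊗(0,ω) = (1.3000000, -0.6000000, 0.0000000, -0.7000000)
updated quaternion q' = (0.0260, -0.0120, 0.9995, -0.0140)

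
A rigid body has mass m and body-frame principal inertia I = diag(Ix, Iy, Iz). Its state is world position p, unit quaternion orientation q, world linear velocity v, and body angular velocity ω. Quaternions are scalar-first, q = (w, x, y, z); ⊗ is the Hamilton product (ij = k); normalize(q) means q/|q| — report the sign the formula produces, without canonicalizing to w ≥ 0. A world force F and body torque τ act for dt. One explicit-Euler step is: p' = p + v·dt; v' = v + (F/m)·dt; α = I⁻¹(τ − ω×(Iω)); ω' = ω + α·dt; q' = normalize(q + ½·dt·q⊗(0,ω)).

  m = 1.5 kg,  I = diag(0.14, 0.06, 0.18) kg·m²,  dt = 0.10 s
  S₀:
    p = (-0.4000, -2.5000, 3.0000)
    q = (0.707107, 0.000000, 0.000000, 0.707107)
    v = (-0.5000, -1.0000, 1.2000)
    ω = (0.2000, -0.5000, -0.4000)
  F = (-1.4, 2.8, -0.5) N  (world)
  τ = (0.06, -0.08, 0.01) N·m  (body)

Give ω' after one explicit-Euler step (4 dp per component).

ω' = (0.2257, -0.6387, -0.3989)

gyro term ω×Iω = (0.0240, 0.0032, 0.0080)
angular accel α = (0.2571, -1.3867, 0.0111)
ω + α·dt = (0.2257, -0.6387, -0.3989)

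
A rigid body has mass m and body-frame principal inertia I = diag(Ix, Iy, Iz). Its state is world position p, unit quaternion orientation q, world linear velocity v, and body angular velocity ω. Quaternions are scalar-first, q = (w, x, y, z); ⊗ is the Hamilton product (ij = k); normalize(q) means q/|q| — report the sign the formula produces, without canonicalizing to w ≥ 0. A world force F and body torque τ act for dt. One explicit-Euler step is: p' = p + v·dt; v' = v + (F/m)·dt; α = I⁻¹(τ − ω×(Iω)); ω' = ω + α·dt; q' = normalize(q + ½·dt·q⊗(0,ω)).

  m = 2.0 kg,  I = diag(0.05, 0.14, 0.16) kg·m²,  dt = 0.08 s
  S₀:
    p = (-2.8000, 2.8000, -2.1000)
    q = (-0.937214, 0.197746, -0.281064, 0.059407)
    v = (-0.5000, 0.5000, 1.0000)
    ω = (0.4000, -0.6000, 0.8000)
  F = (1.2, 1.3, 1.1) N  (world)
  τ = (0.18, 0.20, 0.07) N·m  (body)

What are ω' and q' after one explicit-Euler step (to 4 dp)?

ω' = (0.7034, -0.4656, 0.8458)
q' = (-0.9481, 0.1750, -0.2637, 0.0291)

α = I⁻¹(τ − ω×Iω) = (3.7920, 1.6800, 0.5725)
ω' = ω + α·dt = (0.7034, -0.4656, 0.8458)
2q̇ = q⊗(0,ω) = (-0.2952624, -0.5640926, 0.4278944, -0.7559932)
q' = normalize(q + ½dt·q⊗(0,ω)) = (-0.9481, 0.1750, -0.2637, 0.0291)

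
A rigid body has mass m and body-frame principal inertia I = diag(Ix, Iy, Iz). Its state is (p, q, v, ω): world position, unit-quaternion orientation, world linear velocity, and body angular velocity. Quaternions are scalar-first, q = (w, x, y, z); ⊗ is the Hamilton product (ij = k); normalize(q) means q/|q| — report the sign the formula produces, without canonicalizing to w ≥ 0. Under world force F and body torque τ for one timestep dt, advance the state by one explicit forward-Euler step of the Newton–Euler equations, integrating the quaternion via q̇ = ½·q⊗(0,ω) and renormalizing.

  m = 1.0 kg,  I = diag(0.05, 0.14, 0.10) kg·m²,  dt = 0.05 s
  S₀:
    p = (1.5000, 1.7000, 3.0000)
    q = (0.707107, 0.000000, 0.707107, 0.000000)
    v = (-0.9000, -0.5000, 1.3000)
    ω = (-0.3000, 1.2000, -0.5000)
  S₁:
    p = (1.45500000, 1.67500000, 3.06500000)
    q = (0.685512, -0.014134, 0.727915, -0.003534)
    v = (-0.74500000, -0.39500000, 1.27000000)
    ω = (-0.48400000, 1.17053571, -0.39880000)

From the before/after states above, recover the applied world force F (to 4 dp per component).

Δv = v₁−v₀ = (0.15500000, 0.10500000, -0.03000000)
F = m·Δv/dt = (3.1000, 2.1000, -0.6000)

F = (3.1000, 2.1000, -0.6000)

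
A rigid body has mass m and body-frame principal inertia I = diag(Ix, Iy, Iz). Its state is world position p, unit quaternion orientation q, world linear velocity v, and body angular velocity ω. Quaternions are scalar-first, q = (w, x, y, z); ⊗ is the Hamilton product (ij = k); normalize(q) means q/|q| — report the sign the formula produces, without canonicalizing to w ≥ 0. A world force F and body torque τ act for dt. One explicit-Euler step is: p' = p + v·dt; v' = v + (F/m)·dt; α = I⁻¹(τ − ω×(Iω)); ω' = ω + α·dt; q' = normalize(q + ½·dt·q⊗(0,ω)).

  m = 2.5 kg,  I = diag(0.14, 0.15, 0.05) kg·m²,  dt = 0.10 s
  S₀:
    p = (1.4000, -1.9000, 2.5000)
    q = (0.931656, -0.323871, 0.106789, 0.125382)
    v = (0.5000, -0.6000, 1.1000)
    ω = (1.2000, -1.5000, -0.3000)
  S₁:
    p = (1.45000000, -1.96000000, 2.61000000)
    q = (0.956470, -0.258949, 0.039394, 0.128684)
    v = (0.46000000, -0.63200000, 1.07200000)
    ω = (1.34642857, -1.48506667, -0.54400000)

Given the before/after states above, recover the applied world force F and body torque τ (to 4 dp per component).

velocity change Δv = (-0.04000000, -0.03200000, -0.02800000)
m·(v₁−v₀)/dt = (-1.0000, -0.8000, -0.7000)
ω₁ − ω₀ = (0.14642857, 0.01493333, -0.24400000)
precession coupling = (-0.0450, -0.0324, -0.0180)
applied torque τ = (0.1600, -0.0100, -0.1400)

F = (-1.0000, -0.8000, -0.7000)
τ = (0.1600, -0.0100, -0.1400)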